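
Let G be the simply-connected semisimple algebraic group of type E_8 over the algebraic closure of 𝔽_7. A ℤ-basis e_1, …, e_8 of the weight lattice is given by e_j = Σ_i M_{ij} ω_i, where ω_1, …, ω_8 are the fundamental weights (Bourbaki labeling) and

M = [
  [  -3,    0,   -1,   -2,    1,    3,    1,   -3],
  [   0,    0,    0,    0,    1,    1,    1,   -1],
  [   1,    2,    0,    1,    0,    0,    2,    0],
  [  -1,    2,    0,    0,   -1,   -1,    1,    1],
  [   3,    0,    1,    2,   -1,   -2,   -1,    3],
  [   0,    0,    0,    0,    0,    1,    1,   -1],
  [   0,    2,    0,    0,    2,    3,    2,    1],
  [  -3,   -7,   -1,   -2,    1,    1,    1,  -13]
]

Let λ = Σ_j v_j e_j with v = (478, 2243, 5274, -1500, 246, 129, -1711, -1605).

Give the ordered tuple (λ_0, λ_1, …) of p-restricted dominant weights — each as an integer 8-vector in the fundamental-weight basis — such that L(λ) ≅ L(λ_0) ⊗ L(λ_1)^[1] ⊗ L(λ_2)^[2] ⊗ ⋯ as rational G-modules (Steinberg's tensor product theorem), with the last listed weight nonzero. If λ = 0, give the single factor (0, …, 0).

((1, 3, 0, 2, 2, 2, 2, 1), (4, 3, 6, 3, 0, 3, 6, 3), (0, 5, 0, 6, 2, 0, 6, 2))

Change of basis e → ω: c = M·v where v = (478, 2243, 5274, -1500, 246, 129, -1711, -1605):
  c_1 = (-3)·(478) + (0)·(2243) + (-1)·(5274) + (-2)·(-1500) + (1)·(246) + (3)·(129) + (1)·(-1711) + (-3)·(-1605) = 29
  c_2 = (0)·(478) + (0)·(2243) + (0)·(5274) + (0)·(-1500) + (1)·(246) + (1)·(129) + (1)·(-1711) + (-1)·(-1605) = 269
  c_3 = (1)·(478) + (2)·(2243) + (0)·(5274) + (1)·(-1500) + (0)·(246) + (0)·(129) + (2)·(-1711) + (0)·(-1605) = 42
  c_4 = (-1)·(478) + (2)·(2243) + (0)·(5274) + (0)·(-1500) + (-1)·(246) + (-1)·(129) + (1)·(-1711) + (1)·(-1605) = 317
  c_5 = (3)·(478) + (0)·(2243) + (1)·(5274) + (2)·(-1500) + (-1)·(246) + (-2)·(129) + (-1)·(-1711) + (3)·(-1605) = 100
  c_6 = (0)·(478) + (0)·(2243) + (0)·(5274) + (0)·(-1500) + (0)·(246) + (1)·(129) + (1)·(-1711) + (-1)·(-1605) = 23
  c_7 = (0)·(478) + (2)·(2243) + (0)·(5274) + (0)·(-1500) + (2)·(246) + (3)·(129) + (2)·(-1711) + (1)·(-1605) = 338
  c_8 = (-3)·(478) + (-7)·(2243) + (-1)·(5274) + (-2)·(-1500) + (1)·(246) + (1)·(129) + (1)·(-1711) + (-13)·(-1605) = 120
Expand coordinatewise in base 7:
  c_1 = 29 = 1·7^0 + 4·7^1
  c_2 = 269 = 3·7^0 + 3·7^1 + 5·7^2
  c_3 = 42 = 0·7^0 + 6·7^1
  c_4 = 317 = 2·7^0 + 3·7^1 + 6·7^2
  c_5 = 100 = 2·7^0 + 0·7^1 + 2·7^2
  c_6 = 23 = 2·7^0 + 3·7^1
  c_7 = 338 = 2·7^0 + 6·7^1 + 6·7^2
  c_8 = 120 = 1·7^0 + 3·7^1 + 2·7^2
Factor λ_0 = (1, 3, 0, 2, 2, 2, 2, 1)
Factor λ_1 = (4, 3, 6, 3, 0, 3, 6, 3)
Factor λ_2 = (0, 5, 0, 6, 2, 0, 6, 2)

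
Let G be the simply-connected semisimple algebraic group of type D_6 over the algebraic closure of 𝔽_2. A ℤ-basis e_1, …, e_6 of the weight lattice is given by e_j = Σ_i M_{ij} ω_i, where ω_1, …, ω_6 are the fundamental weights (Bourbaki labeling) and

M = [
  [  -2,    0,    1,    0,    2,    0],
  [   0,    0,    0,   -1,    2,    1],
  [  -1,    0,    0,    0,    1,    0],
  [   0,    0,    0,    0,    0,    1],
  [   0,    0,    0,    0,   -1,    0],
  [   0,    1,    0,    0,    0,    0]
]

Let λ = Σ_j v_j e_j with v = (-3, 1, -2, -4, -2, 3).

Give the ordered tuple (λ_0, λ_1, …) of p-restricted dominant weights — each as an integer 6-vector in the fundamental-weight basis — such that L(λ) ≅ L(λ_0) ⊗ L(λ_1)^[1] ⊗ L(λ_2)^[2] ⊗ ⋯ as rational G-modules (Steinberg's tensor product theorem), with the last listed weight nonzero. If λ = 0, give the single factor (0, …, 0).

((0, 1, 1, 1, 0, 1), (0, 1, 0, 1, 1, 0))

Converting to the ω-basis (c_i = row i of M dotted with v = (-3, 1, -2, -4, -2, 3)):
  c_1 = -2*-3 + 0*1 + 1*-2 + 0*-4 + 2*-2 + 0*3 = 0
  c_2 = 0*-3 + 0*1 + 0*-2 + -1*-4 + 2*-2 + 1*3 = 3
  c_3 = -1*-3 + 0*1 + 0*-2 + 0*-4 + 1*-2 + 0*3 = 1
  c_4 = 0*-3 + 0*1 + 0*-2 + 0*-4 + 0*-2 + 1*3 = 3
  c_5 = 0*-3 + 0*1 + 0*-2 + 0*-4 + -1*-2 + 0*3 = 2
  c_6 = 0*-3 + 1*1 + 0*-2 + 0*-4 + 0*-2 + 0*3 = 1
Writing each c_i in base p = 2:
  c_1 = 0
  c_2 = 3 = 1·2^0 + 1·2^1
  c_3 = 1 = 1·2^0
  c_4 = 3 = 1·2^0 + 1·2^1
  c_5 = 2 = 0·2^0 + 1·2^1
  c_6 = 1 = 1·2^0
Factor λ_0 = (0, 1, 1, 1, 0, 1)
Factor λ_1 = (0, 1, 0, 1, 1, 0)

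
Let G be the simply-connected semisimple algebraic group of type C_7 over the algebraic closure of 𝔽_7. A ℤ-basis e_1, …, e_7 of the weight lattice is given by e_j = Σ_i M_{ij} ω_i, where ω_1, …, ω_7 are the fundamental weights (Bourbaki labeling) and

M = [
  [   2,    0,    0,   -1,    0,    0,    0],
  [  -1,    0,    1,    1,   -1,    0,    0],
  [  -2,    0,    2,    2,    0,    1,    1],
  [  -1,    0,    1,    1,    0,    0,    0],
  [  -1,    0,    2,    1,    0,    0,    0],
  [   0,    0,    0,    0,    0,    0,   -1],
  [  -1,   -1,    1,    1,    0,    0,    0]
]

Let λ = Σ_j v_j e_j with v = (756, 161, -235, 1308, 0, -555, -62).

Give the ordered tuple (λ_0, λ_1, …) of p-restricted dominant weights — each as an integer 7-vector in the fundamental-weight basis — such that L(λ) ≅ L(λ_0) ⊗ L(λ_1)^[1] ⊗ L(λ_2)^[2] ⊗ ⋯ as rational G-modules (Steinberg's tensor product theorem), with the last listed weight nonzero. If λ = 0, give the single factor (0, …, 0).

ω-coordinates c = M·v, v = (756, 161, -235, 1308, 0, -555, -62):
  c_1 = 2*756 + 0*161 + 0*-235 + -1*1308 + 0*0 + 0*-555 + 0*-62 = 204
  c_2 = -1*756 + 0*161 + 1*-235 + 1*1308 + -1*0 + 0*-555 + 0*-62 = 317
  c_3 = -2*756 + 0*161 + 2*-235 + 2*1308 + 0*0 + 1*-555 + 1*-62 = 17
  c_4 = -1*756 + 0*161 + 1*-235 + 1*1308 + 0*0 + 0*-555 + 0*-62 = 317
  c_5 = -1*756 + 0*161 + 2*-235 + 1*1308 + 0*0 + 0*-555 + 0*-62 = 82
  c_6 = 0*756 + 0*161 + 0*-235 + 0*1308 + 0*0 + 0*-555 + -1*-62 = 62
  c_7 = -1*756 + -1*161 + 1*-235 + 1*1308 + 0*0 + 0*-555 + 0*-62 = 156
Writing each c_i in base p = 7:
  c_1 = 204 = 1·7^0 + 1·7^1 + 4·7^2
  c_2 = 317 = 2·7^0 + 3·7^1 + 6·7^2
  c_3 = 17 = 3·7^0 + 2·7^1
  c_4 = 317 = 2·7^0 + 3·7^1 + 6·7^2
  c_5 = 82 = 5·7^0 + 4·7^1 + 1·7^2
  c_6 = 62 = 6·7^0 + 1·7^1 + 1·7^2
  c_7 = 156 = 2·7^0 + 1·7^1 + 3·7^2
p-restricted factor λ_0 = (1, 2, 3, 2, 5, 6, 2)
p-restricted factor λ_1 = (1, 3, 2, 3, 4, 1, 1)
p-restricted factor λ_2 = (4, 6, 0, 6, 1, 1, 3)

((1, 2, 3, 2, 5, 6, 2), (1, 3, 2, 3, 4, 1, 1), (4, 6, 0, 6, 1, 1, 3))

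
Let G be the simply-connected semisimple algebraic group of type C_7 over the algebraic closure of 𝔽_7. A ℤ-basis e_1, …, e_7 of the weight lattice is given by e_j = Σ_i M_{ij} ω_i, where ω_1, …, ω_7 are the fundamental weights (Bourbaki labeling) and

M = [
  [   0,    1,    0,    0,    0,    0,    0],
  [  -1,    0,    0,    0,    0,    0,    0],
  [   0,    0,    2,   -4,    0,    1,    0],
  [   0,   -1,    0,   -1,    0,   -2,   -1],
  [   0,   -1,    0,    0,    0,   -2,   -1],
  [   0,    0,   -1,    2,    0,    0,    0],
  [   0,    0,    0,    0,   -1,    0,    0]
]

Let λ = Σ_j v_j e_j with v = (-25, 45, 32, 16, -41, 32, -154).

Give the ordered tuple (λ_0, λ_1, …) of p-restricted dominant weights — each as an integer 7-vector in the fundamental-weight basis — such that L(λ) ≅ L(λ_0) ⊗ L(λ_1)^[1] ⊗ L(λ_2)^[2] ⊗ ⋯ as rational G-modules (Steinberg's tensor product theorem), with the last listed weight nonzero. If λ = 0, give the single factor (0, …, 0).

Change of basis e → ω: c = M·v where v = (-25, 45, 32, 16, -41, 32, -154):
  c_1 = (0)·(-25) + (1)·(45) + (0)·(32) + (0)·(16) + (0)·(-41) + (0)·(32) + (0)·(-154) = 45
  c_2 = (-1)·(-25) + (0)·(45) + (0)·(32) + (0)·(16) + (0)·(-41) + (0)·(32) + (0)·(-154) = 25
  c_3 = (0)·(-25) + (0)·(45) + (2)·(32) + (-4)·(16) + (0)·(-41) + (1)·(32) + (0)·(-154) = 32
  c_4 = (0)·(-25) + (-1)·(45) + (0)·(32) + (-1)·(16) + (0)·(-41) + (-2)·(32) + (-1)·(-154) = 29
  c_5 = (0)·(-25) + (-1)·(45) + (0)·(32) + (0)·(16) + (0)·(-41) + (-2)·(32) + (-1)·(-154) = 45
  c_6 = (0)·(-25) + (0)·(45) + (-1)·(32) + (2)·(16) + (0)·(-41) + (0)·(32) + (0)·(-154) = 0
  c_7 = (0)·(-25) + (0)·(45) + (0)·(32) + (0)·(16) + (-1)·(-41) + (0)·(32) + (0)·(-154) = 41
Expand coordinatewise in base 7:
  c_1 = 45 = 3·7^0 + 6·7^1
  c_2 = 25 = 4·7^0 + 3·7^1
  c_3 = 32 = 4·7^0 + 4·7^1
  c_4 = 29 = 1·7^0 + 4·7^1
  c_5 = 45 = 3·7^0 + 6·7^1
  c_6 = 0
  c_7 = 41 = 6·7^0 + 5·7^1
Factor λ_0 = (3, 4, 4, 1, 3, 0, 6)
Factor λ_1 = (6, 3, 4, 4, 6, 0, 5)

((3, 4, 4, 1, 3, 0, 6), (6, 3, 4, 4, 6, 0, 5))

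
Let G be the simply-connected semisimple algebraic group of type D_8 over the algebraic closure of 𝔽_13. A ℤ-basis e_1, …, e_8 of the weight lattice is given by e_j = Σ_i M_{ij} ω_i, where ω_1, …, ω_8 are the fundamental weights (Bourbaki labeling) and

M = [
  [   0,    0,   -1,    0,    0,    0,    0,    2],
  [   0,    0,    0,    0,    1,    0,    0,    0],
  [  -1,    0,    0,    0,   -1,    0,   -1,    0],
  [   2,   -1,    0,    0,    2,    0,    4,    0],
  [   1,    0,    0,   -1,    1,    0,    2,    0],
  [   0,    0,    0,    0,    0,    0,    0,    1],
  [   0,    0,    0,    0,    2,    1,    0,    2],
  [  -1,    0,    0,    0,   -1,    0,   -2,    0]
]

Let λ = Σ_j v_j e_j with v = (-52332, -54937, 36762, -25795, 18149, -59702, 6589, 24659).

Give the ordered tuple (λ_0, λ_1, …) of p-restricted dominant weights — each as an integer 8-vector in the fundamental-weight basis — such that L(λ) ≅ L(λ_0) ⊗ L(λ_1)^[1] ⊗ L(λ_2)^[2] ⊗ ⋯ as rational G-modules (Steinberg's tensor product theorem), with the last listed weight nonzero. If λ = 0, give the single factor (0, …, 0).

((11, 1, 8, 5, 6, 11, 5, 10), (3, 5, 3, 6, 4, 11, 4, 3), (9, 3, 7, 11, 2, 2, 10, 7), (5, 8, 12, 5, 2, 11, 11, 9))

In the fundamental-weight basis, λ has coordinates c = M·v (v = (-52332, -54937, 36762, -25795, 18149, -59702, 6589, 24659)):
  c_1 = (0)·(-52332) + (0)·(-54937) + (-1)·(36762) + (0)·(-25795) + 0·18149 + (0)·(-59702) + 0·6589 + 2·24659 = 12556
  c_2 = (0)·(-52332) + (0)·(-54937) + 0·36762 + (0)·(-25795) + 1·18149 + (0)·(-59702) + 0·6589 + 0·24659 = 18149
  c_3 = (-1)·(-52332) + (0)·(-54937) + 0·36762 + (0)·(-25795) + (-1)·(18149) + (0)·(-59702) + (-1)·(6589) + 0·24659 = 27594
  c_4 = (2)·(-52332) + (-1)·(-54937) + 0·36762 + (0)·(-25795) + 2·18149 + (0)·(-59702) + 4·6589 + 0·24659 = 12927
  c_5 = (1)·(-52332) + (0)·(-54937) + 0·36762 + (-1)·(-25795) + 1·18149 + (0)·(-59702) + 2·6589 + 0·24659 = 4790
  c_6 = (0)·(-52332) + (0)·(-54937) + 0·36762 + (0)·(-25795) + 0·18149 + (0)·(-59702) + 0·6589 + 1·24659 = 24659
  c_7 = (0)·(-52332) + (0)·(-54937) + 0·36762 + (0)·(-25795) + 2·18149 + (1)·(-59702) + 0·6589 + 2·24659 = 25914
  c_8 = (-1)·(-52332) + (0)·(-54937) + 0·36762 + (0)·(-25795) + (-1)·(18149) + (0)·(-59702) + (-2)·(6589) + 0·24659 = 21005
Base-13 expansion of each c_i:
  c_1 = 12556 = 11·13^0 + 3·13^1 + 9·13^2 + 5·13^3
  c_2 = 18149 = 1·13^0 + 5·13^1 + 3·13^2 + 8·13^3
  c_3 = 27594 = 8·13^0 + 3·13^1 + 7·13^2 + 12·13^3
  c_4 = 12927 = 5·13^0 + 6·13^1 + 11·13^2 + 5·13^3
  c_5 = 4790 = 6·13^0 + 4·13^1 + 2·13^2 + 2·13^3
  c_6 = 24659 = 11·13^0 + 11·13^1 + 2·13^2 + 11·13^3
  c_7 = 25914 = 5·13^0 + 4·13^1 + 10·13^2 + 11·13^3
  c_8 = 21005 = 10·13^0 + 3·13^1 + 7·13^2 + 9·13^3
p-restricted factor λ_0 = (11, 1, 8, 5, 6, 11, 5, 10)
p-restricted factor λ_1 = (3, 5, 3, 6, 4, 11, 4, 3)
p-restricted factor λ_2 = (9, 3, 7, 11, 2, 2, 10, 7)
p-restricted factor λ_3 = (5, 8, 12, 5, 2, 11, 11, 9)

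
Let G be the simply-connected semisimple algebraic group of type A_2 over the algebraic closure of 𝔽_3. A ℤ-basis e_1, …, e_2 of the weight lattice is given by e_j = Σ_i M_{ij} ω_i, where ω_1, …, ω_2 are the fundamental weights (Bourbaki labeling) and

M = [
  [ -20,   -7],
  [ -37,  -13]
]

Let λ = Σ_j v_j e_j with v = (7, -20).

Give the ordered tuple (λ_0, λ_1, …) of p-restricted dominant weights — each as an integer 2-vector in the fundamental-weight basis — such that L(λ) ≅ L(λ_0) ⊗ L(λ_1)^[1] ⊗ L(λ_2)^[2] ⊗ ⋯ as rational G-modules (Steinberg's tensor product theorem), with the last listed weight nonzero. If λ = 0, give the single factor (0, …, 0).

((0, 1),)

Compute c_i = Σ_j M_{ij} v_j with v = (7, -20):
  c_1 = (-20)·(7) + (-7)·(-20) = 0
  c_2 = (-37)·(7) + (-13)·(-20) = 1
p = 3; digits c_i = Σ_j d_{ij}·3^j, 0 ≤ d_{ij} < 3:
  c_1 = 0
  c_2 = 1 = 1·3^0
λ_0 = (0, 1)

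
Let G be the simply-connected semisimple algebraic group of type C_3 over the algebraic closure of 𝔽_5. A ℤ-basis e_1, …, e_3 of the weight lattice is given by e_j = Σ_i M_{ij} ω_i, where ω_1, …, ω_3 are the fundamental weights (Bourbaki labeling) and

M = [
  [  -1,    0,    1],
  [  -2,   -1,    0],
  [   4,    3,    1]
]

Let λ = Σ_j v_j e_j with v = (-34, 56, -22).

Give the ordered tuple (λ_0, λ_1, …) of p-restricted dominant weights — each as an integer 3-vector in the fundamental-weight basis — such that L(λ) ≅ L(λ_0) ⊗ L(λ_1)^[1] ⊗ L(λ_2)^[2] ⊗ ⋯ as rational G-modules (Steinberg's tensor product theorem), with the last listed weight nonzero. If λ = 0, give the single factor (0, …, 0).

Change of basis e → ω: c = M·v where v = (-34, 56, -22):
  c_1 = (-1)·(-34) + 0·56 + (1)·(-22) = 12
  c_2 = (-2)·(-34) + (-1)·(56) + (0)·(-22) = 12
  c_3 = (4)·(-34) + 3·56 + (1)·(-22) = 10
p = 5; digits c_i = Σ_j d_{ij}·5^j, 0 ≤ d_{ij} < 5:
  c_1 = 12 = 2·5^0 + 2·5^1
  c_2 = 12 = 2·5^0 + 2·5^1
  c_3 = 10 = 0·5^0 + 2·5^1
Factor λ_0 = (2, 2, 0)
Factor λ_1 = (2, 2, 2)

((2, 2, 0), (2, 2, 2))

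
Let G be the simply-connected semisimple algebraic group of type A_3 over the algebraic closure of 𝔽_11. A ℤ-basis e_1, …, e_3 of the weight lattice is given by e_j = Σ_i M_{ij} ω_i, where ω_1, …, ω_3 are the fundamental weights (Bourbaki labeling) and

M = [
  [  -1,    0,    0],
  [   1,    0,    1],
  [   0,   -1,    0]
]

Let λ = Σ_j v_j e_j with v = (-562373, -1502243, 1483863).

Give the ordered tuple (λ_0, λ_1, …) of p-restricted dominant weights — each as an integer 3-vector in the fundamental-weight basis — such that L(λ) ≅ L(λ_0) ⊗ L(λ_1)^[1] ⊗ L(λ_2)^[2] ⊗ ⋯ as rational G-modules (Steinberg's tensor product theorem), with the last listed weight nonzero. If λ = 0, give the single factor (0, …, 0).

Compute c_i = Σ_j M_{ij} v_j with v = (-562373, -1502243, 1483863):
  c_1 = (-1)·(-562373) + (0)·(-1502243) + 0·1483863 = 562373
  c_2 = (1)·(-562373) + (0)·(-1502243) + 1·1483863 = 921490
  c_3 = (0)·(-562373) + (-1)·(-1502243) + 0·1483863 = 1502243
Expand coordinatewise in base 11:
  c_1 = 562373 = 9·11^0 + 7·11^1 + 5·11^2 + 4·11^3 + 5·11^4 + 3·11^5
  c_2 = 921490 = 9·11^0 + 6·11^1 + 3·11^2 + 10·11^3 + 7·11^4 + 5·11^5
  c_3 = 1502243 = 6·11^0 + 2·11^1 + 7·11^2 + 6·11^3 + 3·11^4 + 9·11^5
λ_0 = (9, 9, 6)
λ_1 = (7, 6, 2)
λ_2 = (5, 3, 7)
λ_3 = (4, 10, 6)
λ_4 = (5, 7, 3)
λ_5 = (3, 5, 9)

((9, 9, 6), (7, 6, 2), (5, 3, 7), (4, 10, 6), (5, 7, 3), (3, 5, 9))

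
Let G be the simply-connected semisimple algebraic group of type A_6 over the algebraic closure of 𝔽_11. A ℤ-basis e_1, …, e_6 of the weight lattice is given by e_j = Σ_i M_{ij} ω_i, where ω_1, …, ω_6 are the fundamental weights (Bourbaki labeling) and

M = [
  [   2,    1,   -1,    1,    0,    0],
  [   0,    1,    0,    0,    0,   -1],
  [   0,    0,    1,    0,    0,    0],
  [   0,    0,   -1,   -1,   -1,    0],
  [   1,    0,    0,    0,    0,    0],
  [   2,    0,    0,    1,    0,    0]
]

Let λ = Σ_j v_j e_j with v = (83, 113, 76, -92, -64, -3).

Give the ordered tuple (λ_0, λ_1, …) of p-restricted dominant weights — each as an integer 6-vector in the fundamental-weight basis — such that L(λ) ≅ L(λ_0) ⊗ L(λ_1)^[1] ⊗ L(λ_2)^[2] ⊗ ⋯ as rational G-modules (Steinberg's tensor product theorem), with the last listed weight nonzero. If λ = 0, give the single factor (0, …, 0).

Compute c_i = Σ_j M_{ij} v_j with v = (83, 113, 76, -92, -64, -3):
  c_1 = 2*83 + 1*113 + -1*76 + 1*-92 + 0*-64 + 0*-3 = 111
  c_2 = 0*83 + 1*113 + 0*76 + 0*-92 + 0*-64 + -1*-3 = 116
  c_3 = 0*83 + 0*113 + 1*76 + 0*-92 + 0*-64 + 0*-3 = 76
  c_4 = 0*83 + 0*113 + -1*76 + -1*-92 + -1*-64 + 0*-3 = 80
  c_5 = 1*83 + 0*113 + 0*76 + 0*-92 + 0*-64 + 0*-3 = 83
  c_6 = 2*83 + 0*113 + 0*76 + 1*-92 + 0*-64 + 0*-3 = 74
p = 11; digits c_i = Σ_j d_{ij}·11^j, 0 ≤ d_{ij} < 11:
  c_1 = 111 = 1·11^0 + 10·11^1
  c_2 = 116 = 6·11^0 + 10·11^1
  c_3 = 76 = 10·11^0 + 6·11^1
  c_4 = 80 = 3·11^0 + 7·11^1
  c_5 = 83 = 6·11^0 + 7·11^1
  c_6 = 74 = 8·11^0 + 6·11^1
p-restricted factor λ_0 = (1, 6, 10, 3, 6, 8)
p-restricted factor λ_1 = (10, 10, 6, 7, 7, 6)

((1, 6, 10, 3, 6, 8), (10, 10, 6, 7, 7, 6))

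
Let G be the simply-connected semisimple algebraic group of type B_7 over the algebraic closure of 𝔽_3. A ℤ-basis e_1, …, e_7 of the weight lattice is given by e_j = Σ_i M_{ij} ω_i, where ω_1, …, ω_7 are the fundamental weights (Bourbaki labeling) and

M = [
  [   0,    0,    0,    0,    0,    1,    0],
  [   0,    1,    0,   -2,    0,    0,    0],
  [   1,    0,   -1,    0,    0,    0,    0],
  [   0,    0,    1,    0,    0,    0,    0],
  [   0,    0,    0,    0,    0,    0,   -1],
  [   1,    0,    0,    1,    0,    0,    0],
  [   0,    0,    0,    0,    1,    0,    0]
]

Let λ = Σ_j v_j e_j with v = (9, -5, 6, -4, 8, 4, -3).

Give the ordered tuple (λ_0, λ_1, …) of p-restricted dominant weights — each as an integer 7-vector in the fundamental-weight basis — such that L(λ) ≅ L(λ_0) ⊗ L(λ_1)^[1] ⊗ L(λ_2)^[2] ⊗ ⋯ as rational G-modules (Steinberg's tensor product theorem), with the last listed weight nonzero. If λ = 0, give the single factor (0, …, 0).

((1, 0, 0, 0, 0, 2, 2), (1, 1, 1, 2, 1, 1, 2))

Converting to the ω-basis (c_i = row i of M dotted with v = (9, -5, 6, -4, 8, 4, -3)):
  c_1 = 0·9 + (0)·(-5) + 0·6 + (0)·(-4) + 0·8 + 1·4 + (0)·(-3) = 4
  c_2 = 0·9 + (1)·(-5) + 0·6 + (-2)·(-4) + 0·8 + 0·4 + (0)·(-3) = 3
  c_3 = 1·9 + (0)·(-5) + (-1)·(6) + (0)·(-4) + 0·8 + 0·4 + (0)·(-3) = 3
  c_4 = 0·9 + (0)·(-5) + 1·6 + (0)·(-4) + 0·8 + 0·4 + (0)·(-3) = 6
  c_5 = 0·9 + (0)·(-5) + 0·6 + (0)·(-4) + 0·8 + 0·4 + (-1)·(-3) = 3
  c_6 = 1·9 + (0)·(-5) + 0·6 + (1)·(-4) + 0·8 + 0·4 + (0)·(-3) = 5
  c_7 = 0·9 + (0)·(-5) + 0·6 + (0)·(-4) + 1·8 + 0·4 + (0)·(-3) = 8
p = 3; digits c_i = Σ_j d_{ij}·3^j, 0 ≤ d_{ij} < 3:
  c_1 = 4 = 1·3^0 + 1·3^1
  c_2 = 3 = 0·3^0 + 1·3^1
  c_3 = 3 = 0·3^0 + 1·3^1
  c_4 = 6 = 0·3^0 + 2·3^1
  c_5 = 3 = 0·3^0 + 1·3^1
  c_6 = 5 = 2·3^0 + 1·3^1
  c_7 = 8 = 2·3^0 + 2·3^1
Factor λ_0 = (1, 0, 0, 0, 0, 2, 2)
Factor λ_1 = (1, 1, 1, 2, 1, 1, 2)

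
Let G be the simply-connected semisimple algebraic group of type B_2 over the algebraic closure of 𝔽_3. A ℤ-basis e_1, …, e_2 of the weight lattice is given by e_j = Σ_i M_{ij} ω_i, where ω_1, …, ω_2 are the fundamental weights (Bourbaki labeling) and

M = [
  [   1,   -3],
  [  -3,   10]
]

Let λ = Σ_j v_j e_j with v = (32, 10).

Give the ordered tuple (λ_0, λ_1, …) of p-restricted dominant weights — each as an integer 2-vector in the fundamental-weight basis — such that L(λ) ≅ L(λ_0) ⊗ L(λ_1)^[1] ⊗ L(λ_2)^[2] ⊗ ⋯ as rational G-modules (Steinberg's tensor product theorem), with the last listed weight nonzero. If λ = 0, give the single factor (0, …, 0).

ω-coordinates c = M·v, v = (32, 10):
  c_1 = (1)·(32) + (-3)·(10) = 2
  c_2 = (-3)·(32) + (10)·(10) = 4
p = 3; digits c_i = Σ_j d_{ij}·3^j, 0 ≤ d_{ij} < 3:
  c_1 = 2 = 2·3^0
  c_2 = 4 = 1·3^0 + 1·3^1
p-restricted factor λ_0 = (2, 1)
p-restricted factor λ_1 = (0, 1)

((2, 1), (0, 1))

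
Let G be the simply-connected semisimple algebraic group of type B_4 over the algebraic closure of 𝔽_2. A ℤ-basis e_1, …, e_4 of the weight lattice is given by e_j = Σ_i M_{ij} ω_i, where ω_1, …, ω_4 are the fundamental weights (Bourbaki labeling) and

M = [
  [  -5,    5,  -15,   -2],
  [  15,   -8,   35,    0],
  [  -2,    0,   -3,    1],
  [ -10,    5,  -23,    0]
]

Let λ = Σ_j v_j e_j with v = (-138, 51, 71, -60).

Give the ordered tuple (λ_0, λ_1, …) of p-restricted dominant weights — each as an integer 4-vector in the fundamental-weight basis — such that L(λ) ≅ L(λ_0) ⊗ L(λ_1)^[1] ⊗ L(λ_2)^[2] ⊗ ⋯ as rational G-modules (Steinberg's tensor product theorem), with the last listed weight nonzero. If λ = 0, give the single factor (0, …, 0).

((0, 1, 1, 0), (0, 1, 1, 1), (0, 1, 0, 0))

Change of basis e → ω: c = M·v where v = (-138, 51, 71, -60):
  c_1 = -5*-138 + 5*51 + -15*71 + -2*-60 = 0
  c_2 = 15*-138 + -8*51 + 35*71 + 0*-60 = 7
  c_3 = -2*-138 + 0*51 + -3*71 + 1*-60 = 3
  c_4 = -10*-138 + 5*51 + -23*71 + 0*-60 = 2
Expand coordinatewise in base 2:
  c_1 = 0
  c_2 = 7 = 1·2^0 + 1·2^1 + 1·2^2
  c_3 = 3 = 1·2^0 + 1·2^1
  c_4 = 2 = 0·2^0 + 1·2^1
λ_0 = (0, 1, 1, 0)
λ_1 = (0, 1, 1, 1)
λ_2 = (0, 1, 0, 0)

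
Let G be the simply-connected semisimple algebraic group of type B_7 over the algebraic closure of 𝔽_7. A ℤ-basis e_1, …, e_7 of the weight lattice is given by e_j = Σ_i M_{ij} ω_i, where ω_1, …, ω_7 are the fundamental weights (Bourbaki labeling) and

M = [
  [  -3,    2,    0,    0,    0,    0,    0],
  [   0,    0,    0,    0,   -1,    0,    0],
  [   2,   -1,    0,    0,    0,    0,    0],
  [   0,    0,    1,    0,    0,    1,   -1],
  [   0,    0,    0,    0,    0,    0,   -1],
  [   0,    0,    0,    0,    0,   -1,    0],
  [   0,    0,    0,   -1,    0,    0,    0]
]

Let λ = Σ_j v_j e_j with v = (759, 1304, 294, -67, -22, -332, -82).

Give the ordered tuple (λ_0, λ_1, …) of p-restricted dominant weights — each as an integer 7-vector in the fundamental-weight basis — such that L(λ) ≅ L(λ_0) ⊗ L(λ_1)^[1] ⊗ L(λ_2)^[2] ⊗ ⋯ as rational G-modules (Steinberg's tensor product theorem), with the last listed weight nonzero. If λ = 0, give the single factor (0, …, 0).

((2, 1, 4, 2, 5, 3, 4), (5, 3, 2, 6, 4, 5, 2), (6, 0, 4, 0, 1, 6, 1))

Converting to the ω-basis (c_i = row i of M dotted with v = (759, 1304, 294, -67, -22, -332, -82)):
  c_1 = (-3)·(759) + 2·1304 + 0·294 + (0)·(-67) + (0)·(-22) + (0)·(-332) + (0)·(-82) = 331
  c_2 = 0·759 + 0·1304 + 0·294 + (0)·(-67) + (-1)·(-22) + (0)·(-332) + (0)·(-82) = 22
  c_3 = 2·759 + (-1)·(1304) + 0·294 + (0)·(-67) + (0)·(-22) + (0)·(-332) + (0)·(-82) = 214
  c_4 = 0·759 + 0·1304 + 1·294 + (0)·(-67) + (0)·(-22) + (1)·(-332) + (-1)·(-82) = 44
  c_5 = 0·759 + 0·1304 + 0·294 + (0)·(-67) + (0)·(-22) + (0)·(-332) + (-1)·(-82) = 82
  c_6 = 0·759 + 0·1304 + 0·294 + (0)·(-67) + (0)·(-22) + (-1)·(-332) + (0)·(-82) = 332
  c_7 = 0·759 + 0·1304 + 0·294 + (-1)·(-67) + (0)·(-22) + (0)·(-332) + (0)·(-82) = 67
Base-7 expansion of each c_i:
  c_1 = 331 = 2·7^0 + 5·7^1 + 6·7^2
  c_2 = 22 = 1·7^0 + 3·7^1
  c_3 = 214 = 4·7^0 + 2·7^1 + 4·7^2
  c_4 = 44 = 2·7^0 + 6·7^1
  c_5 = 82 = 5·7^0 + 4·7^1 + 1·7^2
  c_6 = 332 = 3·7^0 + 5·7^1 + 6·7^2
  c_7 = 67 = 4·7^0 + 2·7^1 + 1·7^2
p-restricted factor λ_0 = (2, 1, 4, 2, 5, 3, 4)
p-restricted factor λ_1 = (5, 3, 2, 6, 4, 5, 2)
p-restricted factor λ_2 = (6, 0, 4, 0, 1, 6, 1)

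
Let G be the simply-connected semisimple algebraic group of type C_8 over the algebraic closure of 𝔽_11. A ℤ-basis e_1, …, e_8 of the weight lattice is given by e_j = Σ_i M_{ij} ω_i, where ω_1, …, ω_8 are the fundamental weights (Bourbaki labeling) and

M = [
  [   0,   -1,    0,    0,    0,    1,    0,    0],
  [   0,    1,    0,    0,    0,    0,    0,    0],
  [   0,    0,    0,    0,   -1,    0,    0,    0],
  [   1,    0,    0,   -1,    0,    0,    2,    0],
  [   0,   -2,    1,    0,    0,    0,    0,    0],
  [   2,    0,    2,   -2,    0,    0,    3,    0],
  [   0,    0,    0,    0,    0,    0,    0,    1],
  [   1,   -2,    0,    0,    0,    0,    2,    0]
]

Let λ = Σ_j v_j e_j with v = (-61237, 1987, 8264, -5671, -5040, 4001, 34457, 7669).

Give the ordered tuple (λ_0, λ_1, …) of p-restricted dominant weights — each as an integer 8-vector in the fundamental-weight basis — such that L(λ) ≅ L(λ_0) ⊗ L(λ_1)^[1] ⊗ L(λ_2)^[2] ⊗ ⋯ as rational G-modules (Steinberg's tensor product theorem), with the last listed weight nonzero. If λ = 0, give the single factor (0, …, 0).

Compute c_i = Σ_j M_{ij} v_j with v = (-61237, 1987, 8264, -5671, -5040, 4001, 34457, 7669):
  c_1 = (0)·(-61237) + (-1)·(1987) + (0)·(8264) + (0)·(-5671) + (0)·(-5040) + (1)·(4001) + (0)·(34457) + (0)·(7669) = 2014
  c_2 = (0)·(-61237) + (1)·(1987) + (0)·(8264) + (0)·(-5671) + (0)·(-5040) + (0)·(4001) + (0)·(34457) + (0)·(7669) = 1987
  c_3 = (0)·(-61237) + (0)·(1987) + (0)·(8264) + (0)·(-5671) + (-1)·(-5040) + (0)·(4001) + (0)·(34457) + (0)·(7669) = 5040
  c_4 = (1)·(-61237) + (0)·(1987) + (0)·(8264) + (-1)·(-5671) + (0)·(-5040) + (0)·(4001) + (2)·(34457) + (0)·(7669) = 13348
  c_5 = (0)·(-61237) + (-2)·(1987) + (1)·(8264) + (0)·(-5671) + (0)·(-5040) + (0)·(4001) + (0)·(34457) + (0)·(7669) = 4290
  c_6 = (2)·(-61237) + (0)·(1987) + (2)·(8264) + (-2)·(-5671) + (0)·(-5040) + (0)·(4001) + (3)·(34457) + (0)·(7669) = 8767
  c_7 = (0)·(-61237) + (0)·(1987) + (0)·(8264) + (0)·(-5671) + (0)·(-5040) + (0)·(4001) + (0)·(34457) + (1)·(7669) = 7669
  c_8 = (1)·(-61237) + (-2)·(1987) + (0)·(8264) + (0)·(-5671) + (0)·(-5040) + (0)·(4001) + (2)·(34457) + (0)·(7669) = 3703
Expand coordinatewise in base 11:
  c_1 = 2014 = 1·11^0 + 7·11^1 + 5·11^2 + 1·11^3
  c_2 = 1987 = 7·11^0 + 4·11^1 + 5·11^2 + 1·11^3
  c_3 = 5040 = 2·11^0 + 7·11^1 + 8·11^2 + 3·11^3
  c_4 = 13348 = 5·11^0 + 3·11^1 + 0·11^2 + 10·11^3
  c_5 = 4290 = 0·11^0 + 5·11^1 + 2·11^2 + 3·11^3
  c_6 = 8767 = 0·11^0 + 5·11^1 + 6·11^2 + 6·11^3
  c_7 = 7669 = 2·11^0 + 4·11^1 + 8·11^2 + 5·11^3
  c_8 = 3703 = 7·11^0 + 6·11^1 + 8·11^2 + 2·11^3
p-restricted factor λ_0 = (1, 7, 2, 5, 0, 0, 2, 7)
p-restricted factor λ_1 = (7, 4, 7, 3, 5, 5, 4, 6)
p-restricted factor λ_2 = (5, 5, 8, 0, 2, 6, 8, 8)
p-restricted factor λ_3 = (1, 1, 3, 10, 3, 6, 5, 2)

((1, 7, 2, 5, 0, 0, 2, 7), (7, 4, 7, 3, 5, 5, 4, 6), (5, 5, 8, 0, 2, 6, 8, 8), (1, 1, 3, 10, 3, 6, 5, 2))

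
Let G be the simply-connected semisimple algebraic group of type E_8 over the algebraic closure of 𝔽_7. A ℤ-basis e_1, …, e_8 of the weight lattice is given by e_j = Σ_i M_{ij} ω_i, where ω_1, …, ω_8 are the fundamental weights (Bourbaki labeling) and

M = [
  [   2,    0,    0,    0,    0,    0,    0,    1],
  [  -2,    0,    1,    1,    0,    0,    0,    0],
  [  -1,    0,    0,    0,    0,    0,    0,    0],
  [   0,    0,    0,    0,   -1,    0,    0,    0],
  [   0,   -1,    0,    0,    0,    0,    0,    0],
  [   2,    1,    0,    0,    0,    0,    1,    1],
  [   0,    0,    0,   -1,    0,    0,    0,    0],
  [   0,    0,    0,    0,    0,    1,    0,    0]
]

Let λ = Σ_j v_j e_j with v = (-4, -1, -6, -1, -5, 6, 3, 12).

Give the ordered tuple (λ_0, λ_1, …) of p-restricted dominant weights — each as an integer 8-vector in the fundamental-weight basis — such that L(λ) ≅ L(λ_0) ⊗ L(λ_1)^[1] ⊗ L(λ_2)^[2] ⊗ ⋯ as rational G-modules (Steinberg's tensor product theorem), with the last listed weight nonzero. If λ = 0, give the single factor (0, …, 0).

((4, 1, 4, 5, 1, 6, 1, 6),)

ω-coordinates c = M·v, v = (-4, -1, -6, -1, -5, 6, 3, 12):
  c_1 = (2)·(-4) + (0)·(-1) + (0)·(-6) + (0)·(-1) + (0)·(-5) + 0·6 + 0·3 + 1·12 = 4
  c_2 = (-2)·(-4) + (0)·(-1) + (1)·(-6) + (1)·(-1) + (0)·(-5) + 0·6 + 0·3 + 0·12 = 1
  c_3 = (-1)·(-4) + (0)·(-1) + (0)·(-6) + (0)·(-1) + (0)·(-5) + 0·6 + 0·3 + 0·12 = 4
  c_4 = (0)·(-4) + (0)·(-1) + (0)·(-6) + (0)·(-1) + (-1)·(-5) + 0·6 + 0·3 + 0·12 = 5
  c_5 = (0)·(-4) + (-1)·(-1) + (0)·(-6) + (0)·(-1) + (0)·(-5) + 0·6 + 0·3 + 0·12 = 1
  c_6 = (2)·(-4) + (1)·(-1) + (0)·(-6) + (0)·(-1) + (0)·(-5) + 0·6 + 1·3 + 1·12 = 6
  c_7 = (0)·(-4) + (0)·(-1) + (0)·(-6) + (-1)·(-1) + (0)·(-5) + 0·6 + 0·3 + 0·12 = 1
  c_8 = (0)·(-4) + (0)·(-1) + (0)·(-6) + (0)·(-1) + (0)·(-5) + 1·6 + 0·3 + 0·12 = 6
p = 7; digits c_i = Σ_j d_{ij}·7^j, 0 ≤ d_{ij} < 7:
  c_1 = 4 = 4·7^0
  c_2 = 1 = 1·7^0
  c_3 = 4 = 4·7^0
  c_4 = 5 = 5·7^0
  c_5 = 1 = 1·7^0
  c_6 = 6 = 6·7^0
  c_7 = 1 = 1·7^0
  c_8 = 6 = 6·7^0
Factor λ_0 = (4, 1, 4, 5, 1, 6, 1, 6)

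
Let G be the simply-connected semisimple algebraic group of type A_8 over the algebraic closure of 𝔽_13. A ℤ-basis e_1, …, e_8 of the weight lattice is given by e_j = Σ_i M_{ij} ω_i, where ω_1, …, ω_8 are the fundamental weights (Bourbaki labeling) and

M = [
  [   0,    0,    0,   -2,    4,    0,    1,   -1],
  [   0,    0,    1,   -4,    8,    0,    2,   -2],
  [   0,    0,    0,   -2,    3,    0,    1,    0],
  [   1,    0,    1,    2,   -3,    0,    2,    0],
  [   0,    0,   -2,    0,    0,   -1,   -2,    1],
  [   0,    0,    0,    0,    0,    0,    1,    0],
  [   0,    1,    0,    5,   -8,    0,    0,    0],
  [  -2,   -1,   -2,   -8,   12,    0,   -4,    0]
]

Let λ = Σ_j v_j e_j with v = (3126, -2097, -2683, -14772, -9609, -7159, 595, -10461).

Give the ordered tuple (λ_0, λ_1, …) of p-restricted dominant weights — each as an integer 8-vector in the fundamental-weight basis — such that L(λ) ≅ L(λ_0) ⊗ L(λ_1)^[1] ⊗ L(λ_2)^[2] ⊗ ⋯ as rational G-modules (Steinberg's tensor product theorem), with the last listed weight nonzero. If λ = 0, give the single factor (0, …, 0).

((6, 7, 12, 6, 3, 10, 5, 9), (10, 9, 9, 5, 2, 6, 5, 0), (12, 9, 7, 5, 5, 3, 5, 10))

Change of basis e → ω: c = M·v where v = (3126, -2097, -2683, -14772, -9609, -7159, 595, -10461):
  c_1 = 0*3126 + 0*-2097 + 0*-2683 + -2*-14772 + 4*-9609 + 0*-7159 + 1*595 + -1*-10461 = 2164
  c_2 = 0*3126 + 0*-2097 + 1*-2683 + -4*-14772 + 8*-9609 + 0*-7159 + 2*595 + -2*-10461 = 1645
  c_3 = 0*3126 + 0*-2097 + 0*-2683 + -2*-14772 + 3*-9609 + 0*-7159 + 1*595 + 0*-10461 = 1312
  c_4 = 1*3126 + 0*-2097 + 1*-2683 + 2*-14772 + -3*-9609 + 0*-7159 + 2*595 + 0*-10461 = 916
  c_5 = 0*3126 + 0*-2097 + -2*-2683 + 0*-14772 + 0*-9609 + -1*-7159 + -2*595 + 1*-10461 = 874
  c_6 = 0*3126 + 0*-2097 + 0*-2683 + 0*-14772 + 0*-9609 + 0*-7159 + 1*595 + 0*-10461 = 595
  c_7 = 0*3126 + 1*-2097 + 0*-2683 + 5*-14772 + -8*-9609 + 0*-7159 + 0*595 + 0*-10461 = 915
  c_8 = -2*3126 + -1*-2097 + -2*-2683 + -8*-14772 + 12*-9609 + 0*-7159 + -4*595 + 0*-10461 = 1699
Writing each c_i in base p = 13:
  c_1 = 2164 = 6·13^0 + 10·13^1 + 12·13^2
  c_2 = 1645 = 7·13^0 + 9·13^1 + 9·13^2
  c_3 = 1312 = 12·13^0 + 9·13^1 + 7·13^2
  c_4 = 916 = 6·13^0 + 5·13^1 + 5·13^2
  c_5 = 874 = 3·13^0 + 2·13^1 + 5·13^2
  c_6 = 595 = 10·13^0 + 6·13^1 + 3·13^2
  c_7 = 915 = 5·13^0 + 5·13^1 + 5·13^2
  c_8 = 1699 = 9·13^0 + 0·13^1 + 10·13^2
Factor λ_0 = (6, 7, 12, 6, 3, 10, 5, 9)
Factor λ_1 = (10, 9, 9, 5, 2, 6, 5, 0)
Factor λ_2 = (12, 9, 7, 5, 5, 3, 5, 10)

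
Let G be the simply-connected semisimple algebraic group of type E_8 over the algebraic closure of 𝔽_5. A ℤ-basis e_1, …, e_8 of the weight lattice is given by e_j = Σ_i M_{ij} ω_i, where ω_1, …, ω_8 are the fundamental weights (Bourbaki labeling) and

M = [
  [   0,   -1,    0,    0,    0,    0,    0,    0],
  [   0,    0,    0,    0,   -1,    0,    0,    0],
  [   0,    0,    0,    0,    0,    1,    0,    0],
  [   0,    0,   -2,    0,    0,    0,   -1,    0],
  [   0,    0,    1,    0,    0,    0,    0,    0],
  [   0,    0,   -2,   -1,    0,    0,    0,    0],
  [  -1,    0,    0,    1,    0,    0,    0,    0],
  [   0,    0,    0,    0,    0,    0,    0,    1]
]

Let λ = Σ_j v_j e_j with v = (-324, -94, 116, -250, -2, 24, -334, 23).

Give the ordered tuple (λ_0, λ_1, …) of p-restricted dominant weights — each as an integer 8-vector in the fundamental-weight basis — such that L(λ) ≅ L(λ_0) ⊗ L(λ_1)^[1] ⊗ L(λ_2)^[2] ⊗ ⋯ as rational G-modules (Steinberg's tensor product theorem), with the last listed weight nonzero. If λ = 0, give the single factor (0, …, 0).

((4, 2, 4, 2, 1, 3, 4, 3), (3, 0, 4, 0, 3, 3, 4, 4), (3, 0, 0, 4, 4, 0, 2, 0))

Compute c_i = Σ_j M_{ij} v_j with v = (-324, -94, 116, -250, -2, 24, -334, 23):
  c_1 = (0)·(-324) + (-1)·(-94) + 0·116 + (0)·(-250) + (0)·(-2) + 0·24 + (0)·(-334) + 0·23 = 94
  c_2 = (0)·(-324) + (0)·(-94) + 0·116 + (0)·(-250) + (-1)·(-2) + 0·24 + (0)·(-334) + 0·23 = 2
  c_3 = (0)·(-324) + (0)·(-94) + 0·116 + (0)·(-250) + (0)·(-2) + 1·24 + (0)·(-334) + 0·23 = 24
  c_4 = (0)·(-324) + (0)·(-94) + (-2)·(116) + (0)·(-250) + (0)·(-2) + 0·24 + (-1)·(-334) + 0·23 = 102
  c_5 = (0)·(-324) + (0)·(-94) + 1·116 + (0)·(-250) + (0)·(-2) + 0·24 + (0)·(-334) + 0·23 = 116
  c_6 = (0)·(-324) + (0)·(-94) + (-2)·(116) + (-1)·(-250) + (0)·(-2) + 0·24 + (0)·(-334) + 0·23 = 18
  c_7 = (-1)·(-324) + (0)·(-94) + 0·116 + (1)·(-250) + (0)·(-2) + 0·24 + (0)·(-334) + 0·23 = 74
  c_8 = (0)·(-324) + (0)·(-94) + 0·116 + (0)·(-250) + (0)·(-2) + 0·24 + (0)·(-334) + 1·23 = 23
p = 5; digits c_i = Σ_j d_{ij}·5^j, 0 ≤ d_{ij} < 5:
  c_1 = 94 = 4·5^0 + 3·5^1 + 3·5^2
  c_2 = 2 = 2·5^0
  c_3 = 24 = 4·5^0 + 4·5^1
  c_4 = 102 = 2·5^0 + 0·5^1 + 4·5^2
  c_5 = 116 = 1·5^0 + 3·5^1 + 4·5^2
  c_6 = 18 = 3·5^0 + 3·5^1
  c_7 = 74 = 4·5^0 + 4·5^1 + 2·5^2
  c_8 = 23 = 3·5^0 + 4·5^1
p-restricted factor λ_0 = (4, 2, 4, 2, 1, 3, 4, 3)
p-restricted factor λ_1 = (3, 0, 4, 0, 3, 3, 4, 4)
p-restricted factor λ_2 = (3, 0, 0, 4, 4, 0, 2, 0)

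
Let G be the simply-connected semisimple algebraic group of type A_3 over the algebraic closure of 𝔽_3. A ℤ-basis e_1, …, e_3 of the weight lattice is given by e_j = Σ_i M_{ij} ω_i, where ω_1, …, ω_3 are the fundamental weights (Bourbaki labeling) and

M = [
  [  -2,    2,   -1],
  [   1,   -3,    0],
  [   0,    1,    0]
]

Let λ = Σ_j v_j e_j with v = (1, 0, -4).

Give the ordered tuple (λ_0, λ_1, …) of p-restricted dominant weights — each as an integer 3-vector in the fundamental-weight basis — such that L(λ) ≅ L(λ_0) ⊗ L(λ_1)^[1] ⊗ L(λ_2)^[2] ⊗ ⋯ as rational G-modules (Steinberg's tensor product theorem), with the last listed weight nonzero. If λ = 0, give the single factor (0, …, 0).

In the fundamental-weight basis, λ has coordinates c = M·v (v = (1, 0, -4)):
  c_1 = (-2)·(1) + (2)·(0) + (-1)·(-4) = 2
  c_2 = (1)·(1) + (-3)·(0) + (0)·(-4) = 1
  c_3 = (0)·(1) + (1)·(0) + (0)·(-4) = 0
p = 3; digits c_i = Σ_j d_{ij}·3^j, 0 ≤ d_{ij} < 3:
  c_1 = 2 = 2·3^0
  c_2 = 1 = 1·3^0
  c_3 = 0
λ_0 = (2, 1, 0)

((2, 1, 0),)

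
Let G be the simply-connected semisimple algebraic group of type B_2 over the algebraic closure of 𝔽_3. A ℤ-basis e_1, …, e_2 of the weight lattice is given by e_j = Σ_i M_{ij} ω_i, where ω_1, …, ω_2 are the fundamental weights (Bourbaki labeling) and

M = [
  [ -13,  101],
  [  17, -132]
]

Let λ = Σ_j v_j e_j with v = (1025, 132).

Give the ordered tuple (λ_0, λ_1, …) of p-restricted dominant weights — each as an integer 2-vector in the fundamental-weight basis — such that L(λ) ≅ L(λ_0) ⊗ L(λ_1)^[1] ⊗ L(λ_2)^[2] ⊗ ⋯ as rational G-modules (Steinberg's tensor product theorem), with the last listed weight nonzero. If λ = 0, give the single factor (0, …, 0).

ω-coordinates c = M·v, v = (1025, 132):
  c_1 = (-13)·(1025) + 101·132 = 7
  c_2 = 17·1025 + (-132)·(132) = 1
Expand coordinatewise in base 3:
  c_1 = 7 = 1·3^0 + 2·3^1
  c_2 = 1 = 1·3^0
p-restricted factor λ_0 = (1, 1)
p-restricted factor λ_1 = (2, 0)

((1, 1), (2, 0))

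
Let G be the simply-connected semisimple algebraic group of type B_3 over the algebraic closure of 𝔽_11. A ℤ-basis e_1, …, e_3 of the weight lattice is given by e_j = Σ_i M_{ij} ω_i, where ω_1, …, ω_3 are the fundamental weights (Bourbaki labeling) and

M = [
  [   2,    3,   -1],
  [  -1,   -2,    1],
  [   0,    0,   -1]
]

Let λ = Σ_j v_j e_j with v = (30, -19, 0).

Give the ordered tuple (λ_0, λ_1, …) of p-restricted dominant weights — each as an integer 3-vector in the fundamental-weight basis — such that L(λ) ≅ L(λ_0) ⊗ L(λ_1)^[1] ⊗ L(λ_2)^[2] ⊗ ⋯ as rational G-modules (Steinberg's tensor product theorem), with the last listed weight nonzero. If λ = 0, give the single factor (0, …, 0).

((3, 8, 0),)

In the fundamental-weight basis, λ has coordinates c = M·v (v = (30, -19, 0)):
  c_1 = (2)·(30) + (3)·(-19) + (-1)·(0) = 3
  c_2 = (-1)·(30) + (-2)·(-19) + (1)·(0) = 8
  c_3 = (0)·(30) + (0)·(-19) + (-1)·(0) = 0
Expand coordinatewise in base 11:
  c_1 = 3 = 3·11^0
  c_2 = 8 = 8·11^0
  c_3 = 0
λ_0 = (3, 8, 0)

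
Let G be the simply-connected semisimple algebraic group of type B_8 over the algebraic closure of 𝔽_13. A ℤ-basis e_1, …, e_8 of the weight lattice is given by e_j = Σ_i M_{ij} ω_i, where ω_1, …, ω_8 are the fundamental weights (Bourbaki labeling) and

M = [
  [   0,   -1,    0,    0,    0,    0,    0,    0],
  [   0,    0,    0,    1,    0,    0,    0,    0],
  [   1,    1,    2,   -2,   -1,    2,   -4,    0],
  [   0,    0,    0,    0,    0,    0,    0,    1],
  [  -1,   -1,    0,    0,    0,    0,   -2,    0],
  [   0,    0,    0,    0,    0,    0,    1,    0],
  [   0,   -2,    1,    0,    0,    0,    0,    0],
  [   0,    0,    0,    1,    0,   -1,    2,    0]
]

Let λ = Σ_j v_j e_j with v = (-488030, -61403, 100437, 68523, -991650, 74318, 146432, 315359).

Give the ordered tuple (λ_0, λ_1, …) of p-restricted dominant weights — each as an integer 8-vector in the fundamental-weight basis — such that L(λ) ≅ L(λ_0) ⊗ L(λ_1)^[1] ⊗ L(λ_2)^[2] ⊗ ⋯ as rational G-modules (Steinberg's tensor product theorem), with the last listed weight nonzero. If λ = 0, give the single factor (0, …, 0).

In the fundamental-weight basis, λ has coordinates c = M·v (v = (-488030, -61403, 100437, 68523, -991650, 74318, 146432, 315359)):
  c_1 = (0)·(-488030) + (-1)·(-61403) + 0·100437 + 0·68523 + (0)·(-991650) + 0·74318 + 0·146432 + 0·315359 = 61403
  c_2 = (0)·(-488030) + (0)·(-61403) + 0·100437 + 1·68523 + (0)·(-991650) + 0·74318 + 0·146432 + 0·315359 = 68523
  c_3 = (1)·(-488030) + (1)·(-61403) + 2·100437 + (-2)·(68523) + (-1)·(-991650) + 2·74318 + (-4)·(146432) + 0·315359 = 68953
  c_4 = (0)·(-488030) + (0)·(-61403) + 0·100437 + 0·68523 + (0)·(-991650) + 0·74318 + 0·146432 + 1·315359 = 315359
  c_5 = (-1)·(-488030) + (-1)·(-61403) + 0·100437 + 0·68523 + (0)·(-991650) + 0·74318 + (-2)·(146432) + 0·315359 = 256569
  c_6 = (0)·(-488030) + (0)·(-61403) + 0·100437 + 0·68523 + (0)·(-991650) + 0·74318 + 1·146432 + 0·315359 = 146432
  c_7 = (0)·(-488030) + (-2)·(-61403) + 1·100437 + 0·68523 + (0)·(-991650) + 0·74318 + 0·146432 + 0·315359 = 223243
  c_8 = (0)·(-488030) + (0)·(-61403) + 0·100437 + 1·68523 + (0)·(-991650) + (-1)·(74318) + 2·146432 + 0·315359 = 287069
Writing each c_i in base p = 13:
  c_1 = 61403 = 4·13^0 + 4·13^1 + 12·13^2 + 1·13^3 + 2·13^4
  c_2 = 68523 = 0·13^0 + 6·13^1 + 2·13^2 + 5·13^3 + 2·13^4
  c_3 = 68953 = 1·13^0 + 0·13^1 + 5·13^2 + 5·13^3 + 2·13^4
  c_4 = 315359 = 5·13^0 + 0·13^1 + 7·13^2 + 0·13^3 + 11·13^4
  c_5 = 256569 = 1·13^0 + 2·13^1 + 10·13^2 + 12·13^3 + 8·13^4
  c_6 = 146432 = 0·13^0 + 6·13^1 + 8·13^2 + 1·13^3 + 5·13^4
  c_7 = 223243 = 7·13^0 + 12·13^1 + 7·13^2 + 10·13^3 + 7·13^4
  c_8 = 287069 = 3·13^0 + 8·13^1 + 8·13^2 + 0·13^3 + 10·13^4
λ_0 = (4, 0, 1, 5, 1, 0, 7, 3)
λ_1 = (4, 6, 0, 0, 2, 6, 12, 8)
λ_2 = (12, 2, 5, 7, 10, 8, 7, 8)
λ_3 = (1, 5, 5, 0, 12, 1, 10, 0)
λ_4 = (2, 2, 2, 11, 8, 5, 7, 10)

((4, 0, 1, 5, 1, 0, 7, 3), (4, 6, 0, 0, 2, 6, 12, 8), (12, 2, 5, 7, 10, 8, 7, 8), (1, 5, 5, 0, 12, 1, 10, 0), (2, 2, 2, 11, 8, 5, 7, 10))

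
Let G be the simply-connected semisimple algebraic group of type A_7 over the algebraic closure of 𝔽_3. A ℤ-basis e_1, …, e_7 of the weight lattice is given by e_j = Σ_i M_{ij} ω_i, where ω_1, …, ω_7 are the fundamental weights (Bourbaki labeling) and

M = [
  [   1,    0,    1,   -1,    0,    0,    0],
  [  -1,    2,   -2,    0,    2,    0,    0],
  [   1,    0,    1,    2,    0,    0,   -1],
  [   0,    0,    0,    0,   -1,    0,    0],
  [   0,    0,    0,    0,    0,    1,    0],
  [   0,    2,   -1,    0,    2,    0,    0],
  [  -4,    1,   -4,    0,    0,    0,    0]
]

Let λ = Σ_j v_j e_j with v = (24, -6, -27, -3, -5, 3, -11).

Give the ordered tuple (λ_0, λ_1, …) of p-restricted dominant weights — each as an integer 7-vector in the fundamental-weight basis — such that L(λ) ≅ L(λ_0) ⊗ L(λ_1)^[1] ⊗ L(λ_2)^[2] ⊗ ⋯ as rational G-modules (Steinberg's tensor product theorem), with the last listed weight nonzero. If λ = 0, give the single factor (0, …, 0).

((0, 2, 2, 2, 0, 2, 0), (0, 2, 0, 1, 1, 1, 2))

ω-coordinates c = M·v, v = (24, -6, -27, -3, -5, 3, -11):
  c_1 = 1*24 + 0*-6 + 1*-27 + -1*-3 + 0*-5 + 0*3 + 0*-11 = 0
  c_2 = -1*24 + 2*-6 + -2*-27 + 0*-3 + 2*-5 + 0*3 + 0*-11 = 8
  c_3 = 1*24 + 0*-6 + 1*-27 + 2*-3 + 0*-5 + 0*3 + -1*-11 = 2
  c_4 = 0*24 + 0*-6 + 0*-27 + 0*-3 + -1*-5 + 0*3 + 0*-11 = 5
  c_5 = 0*24 + 0*-6 + 0*-27 + 0*-3 + 0*-5 + 1*3 + 0*-11 = 3
  c_6 = 0*24 + 2*-6 + -1*-27 + 0*-3 + 2*-5 + 0*3 + 0*-11 = 5
  c_7 = -4*24 + 1*-6 + -4*-27 + 0*-3 + 0*-5 + 0*3 + 0*-11 = 6
Expand coordinatewise in base 3:
  c_1 = 0
  c_2 = 8 = 2·3^0 + 2·3^1
  c_3 = 2 = 2·3^0
  c_4 = 5 = 2·3^0 + 1·3^1
  c_5 = 3 = 0·3^0 + 1·3^1
  c_6 = 5 = 2·3^0 + 1·3^1
  c_7 = 6 = 0·3^0 + 2·3^1
λ_0 = (0, 2, 2, 2, 0, 2, 0)
λ_1 = (0, 2, 0, 1, 1, 1, 2)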